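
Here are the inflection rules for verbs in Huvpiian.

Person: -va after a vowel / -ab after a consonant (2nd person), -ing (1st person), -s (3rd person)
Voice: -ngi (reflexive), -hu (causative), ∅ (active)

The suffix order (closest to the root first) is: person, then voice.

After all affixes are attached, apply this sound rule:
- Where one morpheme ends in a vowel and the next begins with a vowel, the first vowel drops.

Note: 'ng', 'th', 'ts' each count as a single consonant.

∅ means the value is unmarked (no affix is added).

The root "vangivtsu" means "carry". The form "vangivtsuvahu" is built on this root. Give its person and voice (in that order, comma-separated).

Segment: vangivtsu-va-hu.
person: -va/ab → 2nd person.
voice: -hu → causative.

2nd person, causative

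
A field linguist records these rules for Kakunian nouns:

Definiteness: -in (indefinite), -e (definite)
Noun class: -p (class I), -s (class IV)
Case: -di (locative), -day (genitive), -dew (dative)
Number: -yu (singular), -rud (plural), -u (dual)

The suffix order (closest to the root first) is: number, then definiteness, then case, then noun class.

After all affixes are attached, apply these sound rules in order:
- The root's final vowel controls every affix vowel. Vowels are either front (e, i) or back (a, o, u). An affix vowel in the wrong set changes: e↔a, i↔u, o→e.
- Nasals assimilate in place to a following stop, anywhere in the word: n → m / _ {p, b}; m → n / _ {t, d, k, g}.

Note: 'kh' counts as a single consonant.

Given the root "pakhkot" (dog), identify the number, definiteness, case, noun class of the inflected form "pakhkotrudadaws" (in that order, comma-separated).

Segment: pakhkot-rud-e-dew-s.
number: -rud → plural.
definiteness: -e → definite.
case: -dew → dative.
noun class: -s → class IV.

plural, definite, dative, class IV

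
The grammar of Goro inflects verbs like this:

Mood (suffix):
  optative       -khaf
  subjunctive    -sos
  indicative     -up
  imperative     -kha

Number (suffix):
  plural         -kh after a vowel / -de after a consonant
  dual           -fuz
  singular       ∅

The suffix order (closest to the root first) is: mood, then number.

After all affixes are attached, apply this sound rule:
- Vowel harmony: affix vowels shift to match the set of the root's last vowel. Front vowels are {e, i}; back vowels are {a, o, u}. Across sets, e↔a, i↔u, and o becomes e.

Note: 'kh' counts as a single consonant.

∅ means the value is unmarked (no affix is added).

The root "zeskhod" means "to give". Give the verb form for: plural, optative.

zeskhodkhafda

Attach mood optative -khaf → zeskhodkhaf.
Attach number plural -de (after consonant 'f') → zeskhodkhafde.
Apply vowel harmony: zeskhodkhafde → zeskhodkhafda.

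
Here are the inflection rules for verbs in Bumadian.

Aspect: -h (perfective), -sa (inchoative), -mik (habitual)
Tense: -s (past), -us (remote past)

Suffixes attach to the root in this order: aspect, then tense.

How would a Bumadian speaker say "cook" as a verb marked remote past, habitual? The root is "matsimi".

matsimimikus

Attach aspect habitual -mik → matsimimik.
Attach tense remote past -us → matsimimikus.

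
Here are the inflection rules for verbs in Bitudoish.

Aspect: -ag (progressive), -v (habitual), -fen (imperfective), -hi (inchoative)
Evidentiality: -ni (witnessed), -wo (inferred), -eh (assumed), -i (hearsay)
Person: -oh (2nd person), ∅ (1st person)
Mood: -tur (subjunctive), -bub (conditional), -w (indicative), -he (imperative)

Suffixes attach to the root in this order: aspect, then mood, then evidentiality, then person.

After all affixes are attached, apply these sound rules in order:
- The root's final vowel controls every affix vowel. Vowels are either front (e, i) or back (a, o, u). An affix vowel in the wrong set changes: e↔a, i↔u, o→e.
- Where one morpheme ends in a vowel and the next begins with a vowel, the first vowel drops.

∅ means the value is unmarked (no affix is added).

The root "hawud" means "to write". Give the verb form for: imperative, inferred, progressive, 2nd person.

hawudaghawoh

Attach aspect progressive -ag → hawudag.
Attach mood imperative -he → hawudaghe.
Attach evidentiality inferred -wo → hawudaghewo.
Attach person 2nd person -oh → hawudaghewooh.
Apply vowel harmony: hawudaghewooh → hawudaghawooh.
Apply vowel deletion: hawudaghawooh → hawudaghawoh.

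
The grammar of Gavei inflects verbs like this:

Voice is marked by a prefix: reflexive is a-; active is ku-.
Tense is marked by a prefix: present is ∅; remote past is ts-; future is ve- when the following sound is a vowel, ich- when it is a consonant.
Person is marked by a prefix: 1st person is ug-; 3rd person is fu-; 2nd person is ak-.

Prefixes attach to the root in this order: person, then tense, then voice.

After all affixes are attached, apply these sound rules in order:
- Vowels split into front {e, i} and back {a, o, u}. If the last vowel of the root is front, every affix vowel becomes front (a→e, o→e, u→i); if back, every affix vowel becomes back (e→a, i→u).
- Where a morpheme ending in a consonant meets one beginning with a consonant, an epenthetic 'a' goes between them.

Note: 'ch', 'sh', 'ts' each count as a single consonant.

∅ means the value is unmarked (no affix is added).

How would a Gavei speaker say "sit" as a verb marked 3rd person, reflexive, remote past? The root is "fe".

Attach person 3rd person fu- → fufe.
Attach tense remote past ts- → tsfufe.
Attach voice reflexive a- → atsfufe.
Apply vowel harmony: atsfufe → etsfife.
Apply epenthesis: etsfife → etsafife.

etsafife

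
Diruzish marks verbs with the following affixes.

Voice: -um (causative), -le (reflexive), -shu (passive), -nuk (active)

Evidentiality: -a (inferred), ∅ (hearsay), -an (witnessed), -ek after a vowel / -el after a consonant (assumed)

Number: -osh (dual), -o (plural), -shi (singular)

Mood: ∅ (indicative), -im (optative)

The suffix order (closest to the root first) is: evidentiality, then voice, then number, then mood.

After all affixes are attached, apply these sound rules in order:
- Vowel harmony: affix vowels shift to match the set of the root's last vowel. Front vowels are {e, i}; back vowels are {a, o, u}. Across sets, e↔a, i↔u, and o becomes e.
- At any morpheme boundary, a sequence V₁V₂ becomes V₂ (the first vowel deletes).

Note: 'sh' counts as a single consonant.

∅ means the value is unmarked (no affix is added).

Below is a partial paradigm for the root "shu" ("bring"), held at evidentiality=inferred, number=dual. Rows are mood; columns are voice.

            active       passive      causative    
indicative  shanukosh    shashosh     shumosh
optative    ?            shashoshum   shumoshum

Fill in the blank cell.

Attach evidentiality inferred -a → shua.
Attach voice active -nuk → shuanuk.
Attach number dual -osh → shuanukosh.
Attach mood optative -im → shuanukoshim.
Apply vowel harmony: shuanukoshim → shuanukoshum.
Apply vowel deletion: shuanukoshum → shanukoshum.

shanukoshum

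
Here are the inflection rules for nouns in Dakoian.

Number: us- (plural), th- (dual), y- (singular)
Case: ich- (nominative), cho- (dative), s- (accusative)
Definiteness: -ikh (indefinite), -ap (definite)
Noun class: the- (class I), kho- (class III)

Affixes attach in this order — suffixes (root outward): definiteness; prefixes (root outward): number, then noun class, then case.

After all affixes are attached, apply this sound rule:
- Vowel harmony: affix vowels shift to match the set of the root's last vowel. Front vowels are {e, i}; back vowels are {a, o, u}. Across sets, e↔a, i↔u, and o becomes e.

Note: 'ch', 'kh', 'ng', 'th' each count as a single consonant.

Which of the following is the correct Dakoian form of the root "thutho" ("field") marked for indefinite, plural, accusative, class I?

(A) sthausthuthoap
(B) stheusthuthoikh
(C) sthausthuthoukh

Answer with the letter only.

C

Attach number plural us- → usthutho.
Attach noun class class I the- → theusthutho.
Attach definiteness indefinite -ikh → theusthuthoikh.
Attach case accusative s- → stheusthuthoikh.
Apply vowel harmony: stheusthuthoikh → sthausthuthoukh.
So the correct form is sthausthuthoukh, option (C).
(A) sthausthuthoap is wrong: it uses definite instead of indefinite for definiteness.
(B) stheusthuthoikh is wrong: it fails to apply the sound rule(s).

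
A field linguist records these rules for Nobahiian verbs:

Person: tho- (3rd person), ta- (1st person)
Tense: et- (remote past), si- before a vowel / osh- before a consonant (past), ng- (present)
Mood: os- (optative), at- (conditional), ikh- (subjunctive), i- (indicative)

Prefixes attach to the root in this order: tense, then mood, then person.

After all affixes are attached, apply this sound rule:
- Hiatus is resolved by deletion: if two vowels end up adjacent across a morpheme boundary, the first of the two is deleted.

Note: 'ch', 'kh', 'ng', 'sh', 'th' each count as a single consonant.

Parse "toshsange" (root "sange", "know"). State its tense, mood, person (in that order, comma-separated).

Segment: ta-i-osh-sange.
tense: si/osh- → past.
mood: i- → indicative.
person: ta- → 1st person.

past, indicative, 1st person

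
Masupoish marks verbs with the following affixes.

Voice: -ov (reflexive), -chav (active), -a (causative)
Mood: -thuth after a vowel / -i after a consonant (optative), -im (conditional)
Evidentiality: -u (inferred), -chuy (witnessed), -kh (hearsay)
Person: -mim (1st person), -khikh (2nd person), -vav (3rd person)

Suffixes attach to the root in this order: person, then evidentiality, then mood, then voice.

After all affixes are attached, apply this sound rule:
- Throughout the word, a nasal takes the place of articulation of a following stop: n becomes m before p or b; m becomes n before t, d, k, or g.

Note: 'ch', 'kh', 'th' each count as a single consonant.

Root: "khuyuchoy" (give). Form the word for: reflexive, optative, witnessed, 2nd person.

khuyuchoykhikhchuyiov

Attach person 2nd person -khikh → khuyuchoykhikh.
Attach evidentiality witnessed -chuy → khuyuchoykhikhchuy.
Attach mood optative -i (after consonant 'y') → khuyuchoykhikhchuyi.
Attach voice reflexive -ov → khuyuchoykhikhchuyiov.
Nasal assimilation: no change.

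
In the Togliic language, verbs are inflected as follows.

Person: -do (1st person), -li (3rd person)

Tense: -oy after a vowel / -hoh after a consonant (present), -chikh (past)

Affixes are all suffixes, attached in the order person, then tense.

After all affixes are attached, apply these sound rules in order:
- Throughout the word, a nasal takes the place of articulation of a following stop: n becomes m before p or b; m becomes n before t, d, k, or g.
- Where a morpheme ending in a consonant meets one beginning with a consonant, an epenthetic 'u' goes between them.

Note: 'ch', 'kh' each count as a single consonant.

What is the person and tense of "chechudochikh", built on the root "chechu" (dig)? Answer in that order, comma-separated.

1st person, past

Segment: chechu-do-chikh.
person: -do → 1st person.
tense: -chikh → past.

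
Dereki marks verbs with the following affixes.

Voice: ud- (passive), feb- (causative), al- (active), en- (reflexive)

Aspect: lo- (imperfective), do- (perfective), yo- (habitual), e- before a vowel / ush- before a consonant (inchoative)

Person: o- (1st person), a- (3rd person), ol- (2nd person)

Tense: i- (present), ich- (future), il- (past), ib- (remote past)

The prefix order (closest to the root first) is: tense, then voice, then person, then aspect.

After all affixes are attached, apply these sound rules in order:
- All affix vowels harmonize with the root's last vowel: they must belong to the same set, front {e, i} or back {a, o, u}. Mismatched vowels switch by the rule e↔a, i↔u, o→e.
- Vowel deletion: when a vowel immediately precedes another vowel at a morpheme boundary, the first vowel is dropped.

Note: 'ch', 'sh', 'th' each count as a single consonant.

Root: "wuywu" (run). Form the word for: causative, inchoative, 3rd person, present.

Attach tense present i- → iwuywu.
Attach voice causative feb- → febiwuywu.
Attach person 3rd person a- → afebiwuywu.
Attach aspect inchoative e- (before vowel 'a') → eafebiwuywu.
Apply vowel harmony: eafebiwuywu → aafabuwuywu.
Apply vowel deletion: aafabuwuywu → afabuwuywu.

afabuwuywu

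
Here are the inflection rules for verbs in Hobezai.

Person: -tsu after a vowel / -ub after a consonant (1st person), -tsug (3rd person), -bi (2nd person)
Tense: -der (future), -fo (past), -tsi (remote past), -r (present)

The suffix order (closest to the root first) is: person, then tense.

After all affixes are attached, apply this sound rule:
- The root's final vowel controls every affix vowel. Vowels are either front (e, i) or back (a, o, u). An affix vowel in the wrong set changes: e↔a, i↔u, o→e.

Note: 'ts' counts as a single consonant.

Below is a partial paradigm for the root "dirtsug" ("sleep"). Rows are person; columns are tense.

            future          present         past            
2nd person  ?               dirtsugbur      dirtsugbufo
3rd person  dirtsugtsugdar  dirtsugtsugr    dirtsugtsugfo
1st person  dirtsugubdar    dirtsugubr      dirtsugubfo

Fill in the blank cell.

Attach person 2nd person -bi → dirtsugbi.
Attach tense future -der → dirtsugbider.
Apply vowel harmony: dirtsugbider → dirtsugbudar.

dirtsugbudar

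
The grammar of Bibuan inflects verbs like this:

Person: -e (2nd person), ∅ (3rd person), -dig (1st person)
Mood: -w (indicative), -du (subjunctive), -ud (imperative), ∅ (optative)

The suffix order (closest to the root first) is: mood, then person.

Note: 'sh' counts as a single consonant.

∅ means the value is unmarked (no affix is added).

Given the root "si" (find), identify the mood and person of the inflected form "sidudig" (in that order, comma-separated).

Segment: si-du-dig.
mood: -du → subjunctive.
person: -dig → 1st person.

subjunctive, 1st person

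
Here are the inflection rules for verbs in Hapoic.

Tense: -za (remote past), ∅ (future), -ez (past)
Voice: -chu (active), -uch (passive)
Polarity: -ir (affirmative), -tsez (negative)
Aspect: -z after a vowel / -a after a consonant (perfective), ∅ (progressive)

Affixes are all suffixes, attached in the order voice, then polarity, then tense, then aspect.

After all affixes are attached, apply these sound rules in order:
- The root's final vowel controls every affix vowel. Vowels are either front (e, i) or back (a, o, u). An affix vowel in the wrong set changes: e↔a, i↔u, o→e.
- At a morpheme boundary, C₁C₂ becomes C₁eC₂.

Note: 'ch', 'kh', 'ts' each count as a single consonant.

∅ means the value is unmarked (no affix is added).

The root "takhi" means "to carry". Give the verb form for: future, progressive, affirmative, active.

Attach voice active -chu → takhichu.
Attach polarity affirmative -ir → takhichuir.
tense = future: zero marking, form stays takhichuir.
aspect = progressive: zero marking, form stays takhichuir.
Apply vowel harmony: takhichuir → takhichiir.
Epenthesis: no change.

takhichiir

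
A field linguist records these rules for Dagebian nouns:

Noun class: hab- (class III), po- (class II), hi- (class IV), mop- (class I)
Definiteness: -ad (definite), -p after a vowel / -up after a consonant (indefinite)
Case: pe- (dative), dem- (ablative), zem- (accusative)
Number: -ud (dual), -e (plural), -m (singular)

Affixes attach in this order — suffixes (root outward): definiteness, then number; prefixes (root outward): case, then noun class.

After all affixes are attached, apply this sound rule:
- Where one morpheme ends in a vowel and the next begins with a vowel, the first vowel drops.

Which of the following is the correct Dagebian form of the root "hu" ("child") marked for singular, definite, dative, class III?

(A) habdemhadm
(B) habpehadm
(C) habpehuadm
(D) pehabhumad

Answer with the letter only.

B

Attach case dative pe- → pehu.
Attach noun class class III hab- → habpehu.
Attach definiteness definite -ad → habpehuad.
Attach number singular -m → habpehuadm.
Apply vowel deletion: habpehuadm → habpehadm.
So the correct form is habpehadm, option (B).
(A) habdemhadm is wrong: it uses ablative instead of dative for case.
(C) habpehuadm is wrong: it fails to apply the sound rule(s).
(D) pehabhumad is wrong: it has the affixes in the wrong order.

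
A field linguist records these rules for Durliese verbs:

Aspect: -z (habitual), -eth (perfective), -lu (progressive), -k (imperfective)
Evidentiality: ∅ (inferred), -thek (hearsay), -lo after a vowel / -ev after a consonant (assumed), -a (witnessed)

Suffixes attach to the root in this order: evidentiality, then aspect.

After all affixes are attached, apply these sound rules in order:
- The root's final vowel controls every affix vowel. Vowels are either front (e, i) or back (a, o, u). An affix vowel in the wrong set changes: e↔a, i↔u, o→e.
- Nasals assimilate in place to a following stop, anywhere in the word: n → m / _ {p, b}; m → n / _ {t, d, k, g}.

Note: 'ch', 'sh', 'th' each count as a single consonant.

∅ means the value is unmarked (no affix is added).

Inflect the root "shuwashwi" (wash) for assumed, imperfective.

shuwashwilek

Attach evidentiality assumed -lo (after vowel 'i') → shuwashwilo.
Attach aspect imperfective -k → shuwashwilok.
Apply vowel harmony: shuwashwilok → shuwashwilek.
Nasal assimilation: no change.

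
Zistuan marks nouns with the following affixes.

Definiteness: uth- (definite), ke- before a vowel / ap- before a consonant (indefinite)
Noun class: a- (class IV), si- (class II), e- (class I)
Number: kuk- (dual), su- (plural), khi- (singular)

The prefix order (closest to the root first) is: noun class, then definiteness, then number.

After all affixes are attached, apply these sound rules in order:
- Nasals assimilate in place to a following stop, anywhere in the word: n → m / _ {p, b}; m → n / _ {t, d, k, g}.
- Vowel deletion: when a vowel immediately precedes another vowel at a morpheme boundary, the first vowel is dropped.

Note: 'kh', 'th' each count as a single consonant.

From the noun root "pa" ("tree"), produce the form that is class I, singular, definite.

khuthepa

Attach noun class class I e- → epa.
Attach definiteness definite uth- → uthepa.
Attach number singular khi- → khiuthepa.
Nasal assimilation: no change.
Apply vowel deletion: khiuthepa → khuthepa.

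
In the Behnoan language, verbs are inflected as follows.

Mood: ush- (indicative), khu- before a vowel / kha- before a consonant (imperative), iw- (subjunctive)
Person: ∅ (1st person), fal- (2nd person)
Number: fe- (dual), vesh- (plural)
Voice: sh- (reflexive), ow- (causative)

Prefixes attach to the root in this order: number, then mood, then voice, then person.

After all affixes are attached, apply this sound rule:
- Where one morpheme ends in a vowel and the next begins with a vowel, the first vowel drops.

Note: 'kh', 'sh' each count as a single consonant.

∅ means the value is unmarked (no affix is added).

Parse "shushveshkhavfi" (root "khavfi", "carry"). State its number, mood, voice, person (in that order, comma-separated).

plural, indicative, reflexive, 1st person

Segment: sh-ush-vesh-khavfi.
number: vesh- → plural.
mood: ush- → indicative.
voice: sh- → reflexive.
person: ∅ → 1st person.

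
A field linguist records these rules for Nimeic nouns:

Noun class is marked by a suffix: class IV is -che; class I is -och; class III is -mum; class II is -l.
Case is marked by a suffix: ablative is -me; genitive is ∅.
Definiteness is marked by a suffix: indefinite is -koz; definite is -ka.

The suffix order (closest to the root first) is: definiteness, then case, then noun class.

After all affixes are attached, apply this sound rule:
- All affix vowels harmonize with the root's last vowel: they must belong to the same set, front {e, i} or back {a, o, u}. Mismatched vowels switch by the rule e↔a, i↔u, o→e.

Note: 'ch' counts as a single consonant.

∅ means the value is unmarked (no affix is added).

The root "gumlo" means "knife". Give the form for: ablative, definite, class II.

Attach definiteness definite -ka → gumloka.
Attach case ablative -me → gumlokame.
Attach noun class class II -l → gumlokamel.
Apply vowel harmony: gumlokamel → gumlokamal.

gumlokamal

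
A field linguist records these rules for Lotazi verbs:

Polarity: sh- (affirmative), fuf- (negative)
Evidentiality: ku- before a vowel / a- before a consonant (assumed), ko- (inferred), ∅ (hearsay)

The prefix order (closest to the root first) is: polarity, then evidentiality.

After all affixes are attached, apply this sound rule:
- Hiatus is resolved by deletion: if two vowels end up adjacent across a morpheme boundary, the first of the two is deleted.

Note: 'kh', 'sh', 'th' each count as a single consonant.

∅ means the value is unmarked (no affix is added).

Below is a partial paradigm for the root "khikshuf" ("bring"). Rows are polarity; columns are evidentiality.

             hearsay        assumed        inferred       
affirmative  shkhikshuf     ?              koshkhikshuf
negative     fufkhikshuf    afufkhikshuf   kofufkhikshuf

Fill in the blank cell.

ashkhikshuf

Attach polarity affirmative sh- → shkhikshuf.
Attach evidentiality assumed a- (before consonant 'sh') → ashkhikshuf.
Vowel deletion: no change.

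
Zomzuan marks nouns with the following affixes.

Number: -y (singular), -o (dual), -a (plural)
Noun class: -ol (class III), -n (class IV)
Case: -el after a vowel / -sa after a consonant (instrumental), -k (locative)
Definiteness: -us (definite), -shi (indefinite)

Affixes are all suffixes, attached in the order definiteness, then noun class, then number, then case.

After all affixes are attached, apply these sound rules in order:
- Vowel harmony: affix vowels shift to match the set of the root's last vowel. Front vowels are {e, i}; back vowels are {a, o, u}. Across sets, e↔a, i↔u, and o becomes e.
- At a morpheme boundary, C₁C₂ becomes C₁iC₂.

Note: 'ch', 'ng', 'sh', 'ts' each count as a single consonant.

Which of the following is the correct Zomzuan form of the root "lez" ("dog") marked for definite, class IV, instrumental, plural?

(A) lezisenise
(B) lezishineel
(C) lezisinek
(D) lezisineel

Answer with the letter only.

Attach definiteness definite -us → lezus.
Attach noun class class IV -n → lezusn.
Attach number plural -a → lezusna.
Attach case instrumental -el (after vowel 'a') → lezusnael.
Apply vowel harmony: lezusnael → lezisneel.
Apply epenthesis: lezisneel → lezisineel.
So the correct form is lezisineel, option (D).
(B) lezishineel is wrong: it uses indefinite instead of definite for definiteness.
(A) lezisenise is wrong: it has the affixes in the wrong order.
(C) lezisinek is wrong: it uses locative instead of instrumental for case.

D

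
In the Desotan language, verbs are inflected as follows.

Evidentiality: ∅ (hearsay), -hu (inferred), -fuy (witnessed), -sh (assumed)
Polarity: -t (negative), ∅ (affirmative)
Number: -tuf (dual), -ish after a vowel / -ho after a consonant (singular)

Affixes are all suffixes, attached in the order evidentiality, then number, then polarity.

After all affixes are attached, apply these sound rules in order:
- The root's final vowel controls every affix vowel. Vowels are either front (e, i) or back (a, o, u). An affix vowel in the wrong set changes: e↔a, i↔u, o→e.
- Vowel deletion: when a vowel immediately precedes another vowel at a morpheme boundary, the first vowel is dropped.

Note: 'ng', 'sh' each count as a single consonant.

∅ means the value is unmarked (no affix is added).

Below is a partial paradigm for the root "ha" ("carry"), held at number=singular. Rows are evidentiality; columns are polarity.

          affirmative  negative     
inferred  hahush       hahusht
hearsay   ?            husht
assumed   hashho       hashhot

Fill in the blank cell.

evidentiality = hearsay: zero marking, form stays ha.
Attach number singular -ish (after vowel 'a') → haish.
polarity = affirmative: zero marking, form stays haish.
Apply vowel harmony: haish → haush.
Apply vowel deletion: haush → hush.

hush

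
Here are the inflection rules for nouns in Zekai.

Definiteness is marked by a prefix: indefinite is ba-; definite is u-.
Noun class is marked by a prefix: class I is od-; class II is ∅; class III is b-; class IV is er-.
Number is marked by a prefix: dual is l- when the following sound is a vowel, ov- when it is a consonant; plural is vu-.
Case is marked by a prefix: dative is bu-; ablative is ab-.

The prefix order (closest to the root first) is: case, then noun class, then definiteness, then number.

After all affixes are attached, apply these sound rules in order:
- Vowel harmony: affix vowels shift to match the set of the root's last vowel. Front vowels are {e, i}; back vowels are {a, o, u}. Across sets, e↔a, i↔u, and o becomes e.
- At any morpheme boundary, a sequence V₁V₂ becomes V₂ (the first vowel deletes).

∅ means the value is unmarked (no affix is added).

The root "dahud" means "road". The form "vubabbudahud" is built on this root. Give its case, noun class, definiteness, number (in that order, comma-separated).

dative, class III, indefinite, plural

Segment: vu-ba-b-bu-dahud.
case: bu- → dative.
noun class: b- → class III.
definiteness: ba- → indefinite.
number: vu- → plural.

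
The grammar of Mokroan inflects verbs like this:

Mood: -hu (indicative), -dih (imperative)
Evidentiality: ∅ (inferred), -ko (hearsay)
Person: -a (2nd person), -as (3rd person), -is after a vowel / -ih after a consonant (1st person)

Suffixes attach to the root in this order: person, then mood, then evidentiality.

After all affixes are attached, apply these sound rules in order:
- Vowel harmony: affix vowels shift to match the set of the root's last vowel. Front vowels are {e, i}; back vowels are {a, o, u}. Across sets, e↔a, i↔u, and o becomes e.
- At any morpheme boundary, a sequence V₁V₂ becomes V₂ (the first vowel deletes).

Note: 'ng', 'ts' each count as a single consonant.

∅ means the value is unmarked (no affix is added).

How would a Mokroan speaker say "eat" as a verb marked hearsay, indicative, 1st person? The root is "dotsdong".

dotsdonguhhuko

Attach person 1st person -ih (after consonant 'ng') → dotsdongih.
Attach mood indicative -hu → dotsdongihhu.
Attach evidentiality hearsay -ko → dotsdongihhuko.
Apply vowel harmony: dotsdongihhuko → dotsdonguhhuko.
Vowel deletion: no change.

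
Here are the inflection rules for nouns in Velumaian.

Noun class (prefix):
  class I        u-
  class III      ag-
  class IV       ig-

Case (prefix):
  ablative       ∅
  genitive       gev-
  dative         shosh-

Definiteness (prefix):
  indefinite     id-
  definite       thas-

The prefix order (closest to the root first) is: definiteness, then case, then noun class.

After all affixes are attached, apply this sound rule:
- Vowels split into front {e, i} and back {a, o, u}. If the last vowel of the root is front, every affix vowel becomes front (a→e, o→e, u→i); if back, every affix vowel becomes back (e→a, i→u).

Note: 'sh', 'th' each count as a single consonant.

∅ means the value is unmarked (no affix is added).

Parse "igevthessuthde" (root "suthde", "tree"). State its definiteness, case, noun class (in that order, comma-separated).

definite, genitive, class I

Segment: u-gev-thas-suthde.
definiteness: thas- → definite.
case: gev- → genitive.
noun class: u- → class I.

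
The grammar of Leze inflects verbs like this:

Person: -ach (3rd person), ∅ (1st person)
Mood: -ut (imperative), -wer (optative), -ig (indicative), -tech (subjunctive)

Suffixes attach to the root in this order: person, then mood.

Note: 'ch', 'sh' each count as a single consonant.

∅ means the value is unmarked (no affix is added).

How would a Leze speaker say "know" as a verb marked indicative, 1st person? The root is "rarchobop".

person = 1st person: zero marking, form stays rarchobop.
Attach mood indicative -ig → rarchobopig.

rarchobopig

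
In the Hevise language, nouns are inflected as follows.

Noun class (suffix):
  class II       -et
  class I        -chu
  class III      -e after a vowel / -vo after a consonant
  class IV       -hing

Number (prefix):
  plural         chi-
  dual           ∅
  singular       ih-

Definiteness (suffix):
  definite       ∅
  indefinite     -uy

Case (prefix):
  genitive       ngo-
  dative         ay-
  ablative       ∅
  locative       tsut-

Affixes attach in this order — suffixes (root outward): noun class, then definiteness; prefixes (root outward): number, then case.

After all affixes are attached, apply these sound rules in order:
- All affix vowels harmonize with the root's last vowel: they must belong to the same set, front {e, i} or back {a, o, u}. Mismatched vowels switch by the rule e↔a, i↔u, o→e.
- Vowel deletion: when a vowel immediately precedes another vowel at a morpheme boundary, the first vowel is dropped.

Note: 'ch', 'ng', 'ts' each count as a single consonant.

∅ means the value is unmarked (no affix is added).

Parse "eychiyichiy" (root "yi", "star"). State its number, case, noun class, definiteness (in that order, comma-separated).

plural, dative, class I, indefinite

Segment: ay-chi-yi-chu-uy.
number: chi- → plural.
case: ay- → dative.
noun class: -chu → class I.
definiteness: -uy → indefinite.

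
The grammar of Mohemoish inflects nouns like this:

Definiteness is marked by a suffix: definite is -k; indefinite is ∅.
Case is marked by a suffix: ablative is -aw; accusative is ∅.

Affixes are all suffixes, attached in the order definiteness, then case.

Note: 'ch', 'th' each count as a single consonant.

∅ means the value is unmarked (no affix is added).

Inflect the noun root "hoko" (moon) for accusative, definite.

hokok

Attach definiteness definite -k → hokok.
case = accusative: zero marking, form stays hokok.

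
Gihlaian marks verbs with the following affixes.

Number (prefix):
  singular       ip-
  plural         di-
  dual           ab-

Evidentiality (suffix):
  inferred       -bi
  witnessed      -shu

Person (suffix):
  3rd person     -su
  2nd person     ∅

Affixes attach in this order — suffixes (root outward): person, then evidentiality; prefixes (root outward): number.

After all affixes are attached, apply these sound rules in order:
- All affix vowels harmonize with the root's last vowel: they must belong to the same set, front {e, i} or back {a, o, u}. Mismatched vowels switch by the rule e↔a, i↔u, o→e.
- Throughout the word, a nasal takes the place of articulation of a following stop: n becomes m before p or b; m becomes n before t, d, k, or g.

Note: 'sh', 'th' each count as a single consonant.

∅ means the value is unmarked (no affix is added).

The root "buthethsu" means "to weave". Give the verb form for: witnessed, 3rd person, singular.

Attach number singular ip- → ipbuthethsu.
Attach person 3rd person -su → ipbuthethsusu.
Attach evidentiality witnessed -shu → ipbuthethsusushu.
Apply vowel harmony: ipbuthethsusushu → upbuthethsusushu.
Nasal assimilation: no change.

upbuthethsusushu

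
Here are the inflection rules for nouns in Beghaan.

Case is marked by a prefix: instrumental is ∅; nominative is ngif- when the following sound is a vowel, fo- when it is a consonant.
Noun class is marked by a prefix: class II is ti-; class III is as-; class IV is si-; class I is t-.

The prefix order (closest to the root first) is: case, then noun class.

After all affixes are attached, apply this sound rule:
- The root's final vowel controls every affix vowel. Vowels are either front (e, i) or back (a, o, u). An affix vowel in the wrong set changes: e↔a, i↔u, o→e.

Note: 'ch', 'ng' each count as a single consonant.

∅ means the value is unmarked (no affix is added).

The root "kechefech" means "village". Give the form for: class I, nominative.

tfekechefech

Attach case nominative fo- (before consonant 'k') → fokechefech.
Attach noun class class I t- → tfokechefech.
Apply vowel harmony: tfokechefech → tfekechefech.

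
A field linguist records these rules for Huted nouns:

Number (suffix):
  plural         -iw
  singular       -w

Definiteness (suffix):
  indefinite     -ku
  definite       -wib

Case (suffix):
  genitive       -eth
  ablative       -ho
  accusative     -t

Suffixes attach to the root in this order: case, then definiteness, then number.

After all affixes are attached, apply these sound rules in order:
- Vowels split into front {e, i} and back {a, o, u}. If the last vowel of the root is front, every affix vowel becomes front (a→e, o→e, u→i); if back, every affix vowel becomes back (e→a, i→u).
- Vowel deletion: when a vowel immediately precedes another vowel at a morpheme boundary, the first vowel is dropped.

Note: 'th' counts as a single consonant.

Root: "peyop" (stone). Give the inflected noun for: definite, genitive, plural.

peyopathwubuw

Attach case genitive -eth → peyopeth.
Attach definiteness definite -wib → peyopethwib.
Attach number plural -iw → peyopethwibiw.
Apply vowel harmony: peyopethwibiw → peyopathwubuw.
Vowel deletion: no change.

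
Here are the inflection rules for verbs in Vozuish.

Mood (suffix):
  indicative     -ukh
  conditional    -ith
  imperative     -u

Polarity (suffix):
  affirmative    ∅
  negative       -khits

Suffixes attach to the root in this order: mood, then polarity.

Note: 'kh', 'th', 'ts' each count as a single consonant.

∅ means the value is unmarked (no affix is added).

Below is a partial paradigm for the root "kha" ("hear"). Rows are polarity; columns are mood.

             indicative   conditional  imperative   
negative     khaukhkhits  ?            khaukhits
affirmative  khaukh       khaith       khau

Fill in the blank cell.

khaithkhits

Attach mood conditional -ith → khaith.
Attach polarity negative -khits → khaithkhits.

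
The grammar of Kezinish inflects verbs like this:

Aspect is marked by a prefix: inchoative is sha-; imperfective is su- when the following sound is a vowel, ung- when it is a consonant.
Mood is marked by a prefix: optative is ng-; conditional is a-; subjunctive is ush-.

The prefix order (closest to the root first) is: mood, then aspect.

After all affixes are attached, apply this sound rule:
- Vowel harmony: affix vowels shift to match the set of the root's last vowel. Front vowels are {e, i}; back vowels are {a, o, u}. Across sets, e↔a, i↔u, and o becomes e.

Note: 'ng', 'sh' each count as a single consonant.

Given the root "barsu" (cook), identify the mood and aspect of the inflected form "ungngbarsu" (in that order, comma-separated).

optative, imperfective

Segment: ung-ng-barsu.
mood: ng- → optative.
aspect: su/ung- → imperfective.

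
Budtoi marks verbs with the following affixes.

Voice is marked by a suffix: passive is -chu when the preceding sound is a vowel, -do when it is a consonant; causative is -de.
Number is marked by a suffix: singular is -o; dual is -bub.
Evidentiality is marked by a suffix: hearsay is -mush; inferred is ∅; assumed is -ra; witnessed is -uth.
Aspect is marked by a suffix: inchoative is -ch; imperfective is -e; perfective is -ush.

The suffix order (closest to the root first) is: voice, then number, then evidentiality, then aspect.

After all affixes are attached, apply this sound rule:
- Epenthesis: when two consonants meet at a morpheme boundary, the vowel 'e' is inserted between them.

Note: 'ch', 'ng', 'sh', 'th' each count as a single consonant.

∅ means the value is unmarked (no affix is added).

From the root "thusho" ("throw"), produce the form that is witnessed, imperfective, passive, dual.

thushochububuthe

Attach voice passive -chu (after vowel 'o') → thushochu.
Attach number dual -bub → thushochubub.
Attach evidentiality witnessed -uth → thushochububuth.
Attach aspect imperfective -e → thushochububuthe.
Epenthesis: no change.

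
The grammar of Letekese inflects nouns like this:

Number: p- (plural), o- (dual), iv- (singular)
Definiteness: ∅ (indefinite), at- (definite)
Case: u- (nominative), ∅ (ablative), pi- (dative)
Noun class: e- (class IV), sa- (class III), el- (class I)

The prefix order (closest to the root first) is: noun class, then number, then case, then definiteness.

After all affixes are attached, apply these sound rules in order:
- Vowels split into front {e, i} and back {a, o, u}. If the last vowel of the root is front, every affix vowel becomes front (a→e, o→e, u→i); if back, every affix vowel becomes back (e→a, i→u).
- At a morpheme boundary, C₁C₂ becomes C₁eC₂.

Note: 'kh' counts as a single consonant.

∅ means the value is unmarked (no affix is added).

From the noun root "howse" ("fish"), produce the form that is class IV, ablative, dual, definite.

Attach noun class class IV e- → ehowse.
Attach number dual o- → oehowse.
case = ablative: zero marking, form stays oehowse.
Attach definiteness definite at- → atoehowse.
Apply vowel harmony: atoehowse → eteehowse.
Epenthesis: no change.

eteehowse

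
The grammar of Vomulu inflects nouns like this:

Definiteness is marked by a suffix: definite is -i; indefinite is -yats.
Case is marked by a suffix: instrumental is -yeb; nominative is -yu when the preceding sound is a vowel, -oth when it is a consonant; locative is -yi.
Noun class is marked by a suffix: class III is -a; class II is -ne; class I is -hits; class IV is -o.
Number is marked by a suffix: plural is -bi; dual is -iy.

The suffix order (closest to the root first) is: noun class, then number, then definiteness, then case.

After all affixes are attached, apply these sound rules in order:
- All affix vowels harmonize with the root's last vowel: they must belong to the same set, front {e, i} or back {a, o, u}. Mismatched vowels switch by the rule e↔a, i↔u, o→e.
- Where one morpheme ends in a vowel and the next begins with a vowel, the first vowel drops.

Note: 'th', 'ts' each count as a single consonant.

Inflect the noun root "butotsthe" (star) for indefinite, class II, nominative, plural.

Attach noun class class II -ne → butotsthene.
Attach number plural -bi → butotsthenebi.
Attach definiteness indefinite -yats → butotsthenebiyats.
Attach case nominative -oth (after consonant 'ts') → butotsthenebiyatsoth.
Apply vowel harmony: butotsthenebiyatsoth → butotsthenebiyetseth.
Vowel deletion: no change.

butotsthenebiyetseth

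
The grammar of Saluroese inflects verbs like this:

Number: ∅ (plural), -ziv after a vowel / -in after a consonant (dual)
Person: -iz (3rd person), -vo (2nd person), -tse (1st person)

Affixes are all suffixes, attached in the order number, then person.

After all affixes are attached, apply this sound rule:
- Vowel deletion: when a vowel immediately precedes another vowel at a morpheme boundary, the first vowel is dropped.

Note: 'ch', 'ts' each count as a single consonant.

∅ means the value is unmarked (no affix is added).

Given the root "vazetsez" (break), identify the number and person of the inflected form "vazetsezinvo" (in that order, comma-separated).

Segment: vazetsez-in-vo.
number: -ziv/in → dual.
person: -vo → 2nd person.

dual, 2nd person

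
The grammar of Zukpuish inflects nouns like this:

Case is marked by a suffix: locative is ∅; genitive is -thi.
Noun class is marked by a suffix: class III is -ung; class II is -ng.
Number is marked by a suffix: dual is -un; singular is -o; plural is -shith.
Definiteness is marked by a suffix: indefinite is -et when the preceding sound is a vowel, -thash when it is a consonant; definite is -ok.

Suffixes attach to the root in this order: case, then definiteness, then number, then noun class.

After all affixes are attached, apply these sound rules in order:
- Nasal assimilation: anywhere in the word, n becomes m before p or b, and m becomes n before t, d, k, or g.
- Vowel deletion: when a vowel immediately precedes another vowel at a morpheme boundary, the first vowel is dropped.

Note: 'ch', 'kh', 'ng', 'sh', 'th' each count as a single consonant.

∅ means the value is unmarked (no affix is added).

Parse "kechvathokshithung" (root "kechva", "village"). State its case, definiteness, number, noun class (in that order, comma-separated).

Segment: kechva-thi-ok-shith-ung.
case: -thi → genitive.
definiteness: -ok → definite.
number: -shith → plural.
noun class: -ung → class III.

genitive, definite, plural, class III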